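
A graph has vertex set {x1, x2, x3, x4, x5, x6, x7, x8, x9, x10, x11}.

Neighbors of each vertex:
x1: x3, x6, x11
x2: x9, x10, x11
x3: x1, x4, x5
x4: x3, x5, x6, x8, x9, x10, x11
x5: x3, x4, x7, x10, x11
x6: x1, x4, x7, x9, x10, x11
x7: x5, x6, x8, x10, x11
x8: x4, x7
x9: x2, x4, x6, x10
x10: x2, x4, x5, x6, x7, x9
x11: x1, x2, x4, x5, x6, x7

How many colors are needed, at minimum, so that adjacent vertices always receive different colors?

4

x4, x6, x9, x10 are mutually adjacent (a clique of size 4), so at least 4 colors are needed.
4 colors suffice: color 1 → {x1, x2, x4, x7}; color 2 → {x3, x8, x10, x11}; color 3 → {x5, x6}; color 4 → {x9}. Each edge has distinct colors on its endpoints.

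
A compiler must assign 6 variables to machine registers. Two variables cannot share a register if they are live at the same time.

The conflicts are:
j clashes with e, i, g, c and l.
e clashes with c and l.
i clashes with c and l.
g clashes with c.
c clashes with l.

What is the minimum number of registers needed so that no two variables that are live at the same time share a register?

4

j, i, c, l pairwise conflict, so at least 4 registers are needed.
4 registers suffice: j=1, e=4, i=4, g=3, c=2, l=3. Each listed conflict is separated.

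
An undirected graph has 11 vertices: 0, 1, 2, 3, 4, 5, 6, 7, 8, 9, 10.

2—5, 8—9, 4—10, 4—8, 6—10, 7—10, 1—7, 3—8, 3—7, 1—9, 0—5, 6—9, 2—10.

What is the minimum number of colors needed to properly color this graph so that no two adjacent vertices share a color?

3

The cycle 3-7-10-4-8-3 has odd length 5, so it cannot be 2-colored; at least 3 colors are needed.
3 colors suffice: color a → {3, 5, 9, 10}; color b → {0, 2, 6, 7, 8}; color c → {1, 4}. Every edge joins two different colors.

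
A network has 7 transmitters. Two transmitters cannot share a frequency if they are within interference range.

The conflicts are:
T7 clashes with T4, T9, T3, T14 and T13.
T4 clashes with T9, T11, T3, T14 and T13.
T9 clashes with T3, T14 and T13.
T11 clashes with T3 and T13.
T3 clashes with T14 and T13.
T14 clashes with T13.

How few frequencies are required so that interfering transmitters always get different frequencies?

6

T7, T4, T9, T3, T14, T13 all conflict with each other, so at least 6 frequencies are needed.
6 frequencies suffice: frequency 1 → {T3}; frequency 2 → {T4}; frequency 3 → {T13}; frequency 4 → {T11, T14}; frequency 5 → {T7}; frequency 6 → {T9}. Each listed conflict is separated.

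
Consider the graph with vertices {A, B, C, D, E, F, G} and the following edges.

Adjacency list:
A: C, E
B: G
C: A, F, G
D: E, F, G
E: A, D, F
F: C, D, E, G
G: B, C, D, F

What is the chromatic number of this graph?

D, E, F are pairwise adjacent, so at least 3 colors are needed.
3 colors suffice: A=red, B=red, C=green, D=green, E=blue, F=red, G=blue. Every edge joins two different colors.

3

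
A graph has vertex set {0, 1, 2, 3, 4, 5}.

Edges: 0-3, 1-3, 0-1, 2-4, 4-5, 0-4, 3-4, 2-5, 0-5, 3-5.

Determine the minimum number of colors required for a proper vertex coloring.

0, 3, 4, 5 are mutually adjacent (a clique of size 4), so at least 4 colors are needed.
4 colors suffice: color a → {1, 4}; color b → {5}; color c → {2, 3}; color d → {0}. No two adjacent vertices share a color.

4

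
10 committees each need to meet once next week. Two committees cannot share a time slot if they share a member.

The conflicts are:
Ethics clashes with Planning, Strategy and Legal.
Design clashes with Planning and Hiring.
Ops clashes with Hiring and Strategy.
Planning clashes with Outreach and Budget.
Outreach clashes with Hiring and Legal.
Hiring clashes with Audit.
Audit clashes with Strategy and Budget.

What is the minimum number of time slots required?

3

The cycle Budget-Planning-Ethics-Strategy-Audit-Budget has odd length 5, so it cannot be 2-colored; at least 3 time slots are needed.
A valid assignment using 3 time slots: Ethics=2, Design=2, Ops=2, Planning=1, Outreach=2, Hiring=1, Audit=2, Strategy=1, Legal=1, Budget=3. No two conflicting committees share a time slot.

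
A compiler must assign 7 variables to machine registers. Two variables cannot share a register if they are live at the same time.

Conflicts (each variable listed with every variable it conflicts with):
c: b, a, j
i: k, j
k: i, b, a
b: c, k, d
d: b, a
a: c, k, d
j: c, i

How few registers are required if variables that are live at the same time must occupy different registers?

The cycle i-k-a-c-j-i has odd length 5, so it cannot be 2-colored; at least 3 registers are needed.
3 registers suffice: c=2, i=3, k=2, b=1, d=2, a=1, j=1. Each listed conflict is separated.

3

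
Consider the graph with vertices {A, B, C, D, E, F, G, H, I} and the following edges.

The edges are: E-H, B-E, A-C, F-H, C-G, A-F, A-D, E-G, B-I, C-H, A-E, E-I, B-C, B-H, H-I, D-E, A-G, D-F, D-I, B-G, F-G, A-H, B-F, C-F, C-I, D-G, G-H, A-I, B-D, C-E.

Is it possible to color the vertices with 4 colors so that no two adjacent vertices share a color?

B, C, E, G, H form a clique, so at least 5 colors are needed.
So 4 colors are not enough.

No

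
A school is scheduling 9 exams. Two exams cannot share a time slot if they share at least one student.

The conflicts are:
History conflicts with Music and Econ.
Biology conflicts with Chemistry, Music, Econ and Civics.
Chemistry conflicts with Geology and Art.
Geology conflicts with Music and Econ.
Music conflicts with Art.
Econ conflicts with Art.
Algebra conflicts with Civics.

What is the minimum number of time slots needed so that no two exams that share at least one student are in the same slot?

Chemistry and Art conflict, so at least 2 time slots are needed.
A valid assignment using 2 time slots: History=2, Biology=2, Chemistry=1, Geology=2, Music=1, Econ=1, Algebra=2, Art=2, Civics=1. No two conflicting exams share a time slot.

2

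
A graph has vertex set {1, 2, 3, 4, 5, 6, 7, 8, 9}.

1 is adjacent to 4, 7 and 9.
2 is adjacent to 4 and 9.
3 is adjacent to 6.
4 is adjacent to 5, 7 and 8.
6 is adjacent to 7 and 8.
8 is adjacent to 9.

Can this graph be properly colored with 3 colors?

The chromatic number is 3. 1, 4, 7 form a triangle, so at least 3 colors are needed.
One proper 3-coloring: 1=b, 2=b, 3=b, 4=a, 5=b, 6=a, 7=c, 8=b, 9=a.
That is already a proper 3-coloring.

Yes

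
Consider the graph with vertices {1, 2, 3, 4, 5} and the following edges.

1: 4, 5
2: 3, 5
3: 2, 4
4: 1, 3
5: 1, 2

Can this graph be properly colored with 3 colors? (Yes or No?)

The chromatic number is 3. The cycle 1-5-2-3-4-1 has odd length 5, so it cannot be 2-colored; at least 3 colors are needed.
3 colors suffice: color red → {2, 4}; color blue → {3, 5}; color green → {1}.
That is already a proper 3-coloring.

Yes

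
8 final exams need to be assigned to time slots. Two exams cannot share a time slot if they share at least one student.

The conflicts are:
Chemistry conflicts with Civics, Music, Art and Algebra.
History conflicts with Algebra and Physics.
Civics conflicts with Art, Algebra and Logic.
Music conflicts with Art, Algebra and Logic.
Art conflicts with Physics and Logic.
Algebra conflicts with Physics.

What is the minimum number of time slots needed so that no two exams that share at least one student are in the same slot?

Civics, Art, Logic are mutually in conflict, so at least 3 time slots are needed.
3 time slots suffice: time slot 1 → {Art, Algebra}; time slot 2 → {Chemistry, Physics, Logic}; time slot 3 → {History, Civics, Music}. Each listed conflict is separated.

3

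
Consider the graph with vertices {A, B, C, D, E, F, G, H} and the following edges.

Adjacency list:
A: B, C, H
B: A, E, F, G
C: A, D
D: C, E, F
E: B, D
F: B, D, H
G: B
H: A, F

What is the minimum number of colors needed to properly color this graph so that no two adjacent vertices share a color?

The cycle C-D-F-B-A-C has odd length 5, so it cannot be 2-colored; at least 3 colors are needed.
3 colors suffice: color 1 → {B, D, H}; color 2 → {A, E, F, G}; color 3 → {C}. No two adjacent vertices share a color.

3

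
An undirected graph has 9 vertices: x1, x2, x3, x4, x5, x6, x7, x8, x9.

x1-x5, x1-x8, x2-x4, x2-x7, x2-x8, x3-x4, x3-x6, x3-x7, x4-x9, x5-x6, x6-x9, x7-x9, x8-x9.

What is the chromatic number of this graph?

3

The cycle x5-x1-x8-x9-x6-x5 has odd length 5, so it cannot be 2-colored; at least 3 colors are needed.
3 colors suffice: x1=3, x2=1, x3=1, x4=2, x5=1, x6=2, x7=2, x8=2, x9=1. Every edge joins two different colors.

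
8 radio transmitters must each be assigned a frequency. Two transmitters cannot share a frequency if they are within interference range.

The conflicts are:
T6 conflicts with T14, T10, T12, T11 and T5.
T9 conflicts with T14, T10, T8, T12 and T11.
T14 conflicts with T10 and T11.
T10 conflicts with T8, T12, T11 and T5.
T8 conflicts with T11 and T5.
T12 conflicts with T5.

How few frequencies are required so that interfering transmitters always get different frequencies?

T9, T10, T8, T11 all conflict with each other, so at least 4 frequencies are needed.
A valid assignment using 4 frequencies: T6=3, T9=3, T14=4, T10=1, T8=4, T12=4, T11=2, T5=2. Every pair that conflicts lands in different frequencies.

4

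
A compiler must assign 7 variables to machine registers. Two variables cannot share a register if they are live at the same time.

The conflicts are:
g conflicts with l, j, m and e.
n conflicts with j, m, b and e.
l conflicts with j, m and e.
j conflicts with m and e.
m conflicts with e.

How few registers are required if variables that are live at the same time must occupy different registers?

g, l, j, m, e pairwise conflict, so at least 5 registers are needed.
5 registers suffice: register 1 → {j, b}; register 2 → {e}; register 3 → {m}; register 4 → {g, n}; register 5 → {l}. Every pair that conflicts lands in different registers.

5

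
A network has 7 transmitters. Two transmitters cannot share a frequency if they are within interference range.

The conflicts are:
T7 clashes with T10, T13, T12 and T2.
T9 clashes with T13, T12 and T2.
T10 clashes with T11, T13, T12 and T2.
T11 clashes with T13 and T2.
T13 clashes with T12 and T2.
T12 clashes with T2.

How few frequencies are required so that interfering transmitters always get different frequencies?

5

T7, T10, T13, T12, T2 pairwise conflict, so at least 5 frequencies are needed.
5 frequencies suffice: frequency 1 → {T13}; frequency 2 → {T2}; frequency 3 → {T11, T12}; frequency 4 → {T9, T10}; frequency 5 → {T7}. Every pair that conflicts lands in different frequencies.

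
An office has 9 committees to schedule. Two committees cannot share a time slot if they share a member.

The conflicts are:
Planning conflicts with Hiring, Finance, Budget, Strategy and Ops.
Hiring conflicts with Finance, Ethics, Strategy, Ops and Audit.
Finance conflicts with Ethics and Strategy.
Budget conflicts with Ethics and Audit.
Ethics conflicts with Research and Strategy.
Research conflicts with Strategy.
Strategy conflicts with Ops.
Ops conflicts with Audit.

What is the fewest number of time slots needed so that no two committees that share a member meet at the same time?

4

Hiring, Finance, Ethics, Strategy are mutually in conflict, so at least 4 time slots are needed.
4 time slots suffice: time slot 1 → {Hiring, Budget, Research}; time slot 2 → {Strategy, Audit}; time slot 3 → {Planning, Ethics}; time slot 4 → {Finance, Ops}. Each listed conflict is separated.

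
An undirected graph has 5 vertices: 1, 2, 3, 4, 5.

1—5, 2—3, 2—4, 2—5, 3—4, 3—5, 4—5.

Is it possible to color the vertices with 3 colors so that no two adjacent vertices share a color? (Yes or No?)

No

2, 3, 4, 5 form a clique, so at least 4 colors are needed.
So 3 colors are not enough.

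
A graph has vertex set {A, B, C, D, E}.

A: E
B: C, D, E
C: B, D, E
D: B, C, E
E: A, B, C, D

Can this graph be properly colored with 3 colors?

B, C, D, E are mutually adjacent (a clique of size 4), so at least 4 colors are needed.
So 3 colors are not enough.

No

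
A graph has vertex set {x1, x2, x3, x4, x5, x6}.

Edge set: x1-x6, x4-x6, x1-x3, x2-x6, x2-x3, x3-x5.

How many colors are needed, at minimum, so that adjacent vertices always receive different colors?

2

x1 and x3 are adjacent, so at least 2 colors are needed.
2 colors suffice: color R → {x3, x6}; color B → {x1, x2, x4, x5}. Each edge has distinct colors on its endpoints.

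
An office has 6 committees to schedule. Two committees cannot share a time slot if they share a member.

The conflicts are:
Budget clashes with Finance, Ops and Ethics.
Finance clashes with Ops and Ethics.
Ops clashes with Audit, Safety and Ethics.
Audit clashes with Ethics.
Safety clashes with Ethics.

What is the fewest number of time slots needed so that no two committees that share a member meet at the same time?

Budget, Finance, Ops, Ethics pairwise conflict, so at least 4 time slots are needed.
Using 4 time slots: Budget=3, Finance=4, Ops=1, Audit=3, Safety=3, Ethics=2. Every pair that conflicts lands in different time slots.

4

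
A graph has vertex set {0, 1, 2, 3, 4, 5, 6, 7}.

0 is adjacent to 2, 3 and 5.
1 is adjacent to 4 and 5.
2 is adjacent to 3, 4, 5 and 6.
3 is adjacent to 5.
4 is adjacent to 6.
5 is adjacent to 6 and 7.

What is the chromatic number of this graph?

4

0, 2, 3, 5 are mutually adjacent (a clique of size 4), so at least 4 colors are needed.
4 colors suffice: 0=yellow, 1=blue, 2=blue, 3=green, 4=red, 5=red, 6=green, 7=blue. No two adjacent vertices share a color.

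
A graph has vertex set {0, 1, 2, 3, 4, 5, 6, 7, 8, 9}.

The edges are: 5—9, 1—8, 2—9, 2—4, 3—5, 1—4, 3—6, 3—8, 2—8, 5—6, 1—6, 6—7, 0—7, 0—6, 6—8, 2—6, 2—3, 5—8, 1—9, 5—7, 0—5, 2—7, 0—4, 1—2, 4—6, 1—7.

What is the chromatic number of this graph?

4

1, 2, 6, 7 are mutually adjacent (a clique of size 4), so at least 4 colors are needed.
A valid assignment using 4 colors: 0=c, 1=c, 2=b, 3=c, 4=d, 5=b, 6=a, 7=d, 8=d, 9=a. Every edge joins two different colors.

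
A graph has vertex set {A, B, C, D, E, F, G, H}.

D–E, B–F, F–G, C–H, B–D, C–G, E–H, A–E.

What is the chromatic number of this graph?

The cycle G-C-H-E-D-B-F-G has odd length 7, so it cannot be 2-colored; at least 3 colors are needed.
3 colors suffice: A=blue, B=green, C=red, D=blue, E=red, F=red, G=blue, H=blue. No two adjacent vertices share a color.

3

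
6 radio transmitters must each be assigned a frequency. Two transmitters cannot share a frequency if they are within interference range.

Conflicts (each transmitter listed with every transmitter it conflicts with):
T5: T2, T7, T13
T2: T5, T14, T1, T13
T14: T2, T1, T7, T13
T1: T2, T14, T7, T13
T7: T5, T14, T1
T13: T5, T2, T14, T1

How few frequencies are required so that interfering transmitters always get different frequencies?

4

T2, T14, T1, T13 are mutually in conflict, so at least 4 frequencies are needed.
4 frequencies suffice: frequency 1 → {T7, T13}; frequency 2 → {T5, T1}; frequency 3 → {T14}; frequency 4 → {T2}. No two conflicting transmitters share a frequency.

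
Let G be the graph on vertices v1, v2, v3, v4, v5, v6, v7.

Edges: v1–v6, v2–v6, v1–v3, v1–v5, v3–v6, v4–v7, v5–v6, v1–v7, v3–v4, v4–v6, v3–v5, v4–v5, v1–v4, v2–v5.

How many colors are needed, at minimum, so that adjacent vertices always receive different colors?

v1, v3, v4, v5, v6 are mutually adjacent (a clique of size 5), so at least 5 colors are needed.
A valid assignment using 5 colors: v1=2, v2=2, v3=5, v4=3, v5=4, v6=1, v7=1. Every edge joins two different colors.

5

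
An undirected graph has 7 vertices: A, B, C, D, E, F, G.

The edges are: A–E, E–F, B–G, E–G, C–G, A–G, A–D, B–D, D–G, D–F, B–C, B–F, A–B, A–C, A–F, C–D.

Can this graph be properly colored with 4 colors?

A, B, C, D, G are mutually adjacent (a clique of size 5), so at least 5 colors are needed.
So 4 colors are not enough.

No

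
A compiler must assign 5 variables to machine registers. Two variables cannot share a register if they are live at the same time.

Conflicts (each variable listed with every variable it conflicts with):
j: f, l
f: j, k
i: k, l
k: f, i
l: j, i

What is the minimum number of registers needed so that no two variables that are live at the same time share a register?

3

The cycle k-i-l-j-f-k has odd length 5, so it cannot be 2-colored; at least 3 registers are needed.
A valid assignment using 3 registers: j=2, f=3, i=2, k=1, l=1. Every pair that conflicts lands in different registers.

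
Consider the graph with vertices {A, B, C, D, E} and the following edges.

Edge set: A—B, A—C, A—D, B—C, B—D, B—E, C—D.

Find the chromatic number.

4

A, B, C, D are pairwise adjacent (a clique of size 4), so at least 4 colors are needed.
4 colors suffice: color 1 → {B}; color 2 → {A, E}; color 3 → {D}; color 4 → {C}. Each edge has distinct colors on its endpoints.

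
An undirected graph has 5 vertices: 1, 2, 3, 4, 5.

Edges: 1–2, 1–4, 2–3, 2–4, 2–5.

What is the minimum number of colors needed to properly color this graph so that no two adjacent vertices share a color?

3

1, 2, 4 are mutually adjacent, so at least 3 colors are needed.
A valid assignment using 3 colors: 1=c, 2=a, 3=b, 4=b, 5=b. No two adjacent vertices share a color.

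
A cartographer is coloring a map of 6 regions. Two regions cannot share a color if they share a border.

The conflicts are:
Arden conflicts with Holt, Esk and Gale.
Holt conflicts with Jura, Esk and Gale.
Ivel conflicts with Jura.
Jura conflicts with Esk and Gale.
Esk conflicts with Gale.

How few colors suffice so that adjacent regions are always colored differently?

4

Holt, Jura, Esk, Gale all conflict with each other, so at least 4 colors are needed.
4 colors suffice: color 1 → {Holt, Ivel}; color 2 → {Gale}; color 3 → {Arden, Jura}; color 4 → {Esk}. Every pair that conflicts lands in different colors.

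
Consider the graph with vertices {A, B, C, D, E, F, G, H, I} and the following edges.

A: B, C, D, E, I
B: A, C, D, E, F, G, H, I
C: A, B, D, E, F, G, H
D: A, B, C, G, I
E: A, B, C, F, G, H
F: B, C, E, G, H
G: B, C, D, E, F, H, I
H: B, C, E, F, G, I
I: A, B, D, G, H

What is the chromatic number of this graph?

B, C, E, F, G, H form a clique, so at least 6 colors are needed.
6 colors suffice: A=3, B=1, C=2, D=4, E=5, F=6, G=3, H=4, I=2. Every edge joins two different colors.

6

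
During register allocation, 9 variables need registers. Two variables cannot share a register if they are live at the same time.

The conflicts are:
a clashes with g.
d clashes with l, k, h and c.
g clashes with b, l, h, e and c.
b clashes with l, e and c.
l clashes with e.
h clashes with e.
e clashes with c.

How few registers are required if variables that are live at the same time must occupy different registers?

g, b, l, e pairwise conflict, so at least 4 registers are needed.
4 registers suffice: a=2, d=1, g=1, b=3, l=4, k=2, h=3, e=2, c=4. Each listed conflict is separated.

4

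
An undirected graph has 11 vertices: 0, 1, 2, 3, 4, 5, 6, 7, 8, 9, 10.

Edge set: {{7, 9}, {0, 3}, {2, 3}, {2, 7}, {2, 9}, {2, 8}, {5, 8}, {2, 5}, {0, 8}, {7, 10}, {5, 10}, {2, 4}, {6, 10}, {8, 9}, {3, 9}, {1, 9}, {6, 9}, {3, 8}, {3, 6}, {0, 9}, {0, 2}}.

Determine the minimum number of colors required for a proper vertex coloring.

0, 2, 3, 8, 9 are mutually adjacent (a clique of size 5), so at least 5 colors are needed.
5 colors suffice: color red → {4, 5, 9}; color blue → {1, 2, 6}; color green → {3, 10}; color yellow → {7, 8}; color purple → {0}. No two adjacent vertices share a color.

5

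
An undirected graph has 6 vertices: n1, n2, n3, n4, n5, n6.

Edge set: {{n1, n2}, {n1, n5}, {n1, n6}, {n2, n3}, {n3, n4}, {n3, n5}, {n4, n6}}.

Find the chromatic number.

The cycle n5-n1-n6-n4-n3-n5 has odd length 5, so it cannot be 2-colored; at least 3 colors are needed.
3 colors suffice: n1=1, n2=2, n3=1, n4=3, n5=2, n6=2. Every edge joins two different colors.

3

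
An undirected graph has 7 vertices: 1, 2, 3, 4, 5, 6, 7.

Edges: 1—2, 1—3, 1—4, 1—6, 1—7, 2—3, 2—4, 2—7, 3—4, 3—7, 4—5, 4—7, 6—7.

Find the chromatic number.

1, 2, 3, 4, 7 are pairwise adjacent (a clique of size 5), so at least 5 colors are needed.
5 colors suffice: color red → {5, 7}; color blue → {4, 6}; color green → {1}; color yellow → {3}; color purple → {2}. Each edge has distinct colors on its endpoints.

5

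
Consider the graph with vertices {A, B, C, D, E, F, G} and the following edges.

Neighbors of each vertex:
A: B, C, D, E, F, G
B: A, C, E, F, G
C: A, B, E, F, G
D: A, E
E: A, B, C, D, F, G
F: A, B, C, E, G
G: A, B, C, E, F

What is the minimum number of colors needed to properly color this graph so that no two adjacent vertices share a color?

6

A, B, C, E, F, G are pairwise adjacent (a clique of size 6), so at least 6 colors are needed.
6 colors suffice: color 1 → {A}; color 2 → {E}; color 3 → {B, D}; color 4 → {F}; color 5 → {C}; color 6 → {G}. Each edge has distinct colors on its endpoints.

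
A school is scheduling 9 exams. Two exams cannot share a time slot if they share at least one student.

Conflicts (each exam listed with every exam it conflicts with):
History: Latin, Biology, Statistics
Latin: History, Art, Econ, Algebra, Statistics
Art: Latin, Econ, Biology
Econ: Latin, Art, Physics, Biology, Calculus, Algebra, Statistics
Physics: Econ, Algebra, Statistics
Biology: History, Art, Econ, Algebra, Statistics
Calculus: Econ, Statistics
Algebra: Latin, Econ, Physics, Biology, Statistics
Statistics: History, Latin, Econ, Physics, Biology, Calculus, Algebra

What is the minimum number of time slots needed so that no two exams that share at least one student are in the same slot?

4

Econ, Physics, Algebra, Statistics all conflict with each other, so at least 4 time slots are needed.
4 time slots suffice: time slot 1 → {Art, Statistics}; time slot 2 → {History, Econ}; time slot 3 → {Calculus, Algebra}; time slot 4 → {Latin, Physics, Biology}. No two conflicting exams share a time slot.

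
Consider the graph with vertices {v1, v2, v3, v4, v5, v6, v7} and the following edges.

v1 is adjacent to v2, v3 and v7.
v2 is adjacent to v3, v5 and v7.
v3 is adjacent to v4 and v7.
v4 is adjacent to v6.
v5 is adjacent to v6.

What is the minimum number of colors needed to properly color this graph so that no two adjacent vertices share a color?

v1, v2, v3, v7 are mutually adjacent (a clique of size 4), so at least 4 colors are needed.
4 colors suffice: v1=yellow, v2=blue, v3=red, v4=green, v5=red, v6=blue, v7=green. Each edge has distinct colors on its endpoints.

4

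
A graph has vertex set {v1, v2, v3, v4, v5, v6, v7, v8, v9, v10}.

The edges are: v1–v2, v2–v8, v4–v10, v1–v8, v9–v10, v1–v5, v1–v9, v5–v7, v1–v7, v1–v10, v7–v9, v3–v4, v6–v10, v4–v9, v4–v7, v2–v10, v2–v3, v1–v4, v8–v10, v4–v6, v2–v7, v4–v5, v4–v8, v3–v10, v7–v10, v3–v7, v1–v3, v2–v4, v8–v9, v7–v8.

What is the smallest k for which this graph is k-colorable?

v1, v4, v7, v8, v9, v10 form a clique, so at least 6 colors are needed.
6 colors suffice: color 1 → {v4}; color 2 → {v6, v7}; color 3 → {v1}; color 4 → {v5, v10}; color 5 → {v3, v8}; color 6 → {v2, v9}. Each edge has distinct colors on its endpoints.

6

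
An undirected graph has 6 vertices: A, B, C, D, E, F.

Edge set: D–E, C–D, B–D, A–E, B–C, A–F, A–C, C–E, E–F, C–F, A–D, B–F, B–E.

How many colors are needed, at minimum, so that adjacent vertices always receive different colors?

4

B, C, D, E are mutually adjacent (a clique of size 4), so at least 4 colors are needed.
One proper 4-coloring: A=3, B=3, C=1, D=4, E=2, F=4. Every edge joins two different colors.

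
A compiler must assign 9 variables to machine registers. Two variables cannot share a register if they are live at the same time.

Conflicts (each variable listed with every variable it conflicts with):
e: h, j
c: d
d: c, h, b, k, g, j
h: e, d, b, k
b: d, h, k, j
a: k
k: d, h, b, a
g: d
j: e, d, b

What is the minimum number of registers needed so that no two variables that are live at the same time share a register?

4

d, h, b, k are mutually in conflict, so at least 4 registers are needed.
A valid assignment using 4 registers: e=1, c=2, d=1, h=2, b=4, a=1, k=3, g=2, j=2. Every pair that conflicts lands in different registers.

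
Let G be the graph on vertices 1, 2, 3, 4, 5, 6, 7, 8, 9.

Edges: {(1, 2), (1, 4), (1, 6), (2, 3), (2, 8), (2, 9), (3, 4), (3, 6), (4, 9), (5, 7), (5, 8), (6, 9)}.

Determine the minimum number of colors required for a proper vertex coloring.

2

2 and 9 are adjacent, so at least 2 colors are needed.
2 colors suffice: color a → {2, 4, 5, 6}; color b → {1, 3, 7, 8, 9}. Every edge joins two different colors.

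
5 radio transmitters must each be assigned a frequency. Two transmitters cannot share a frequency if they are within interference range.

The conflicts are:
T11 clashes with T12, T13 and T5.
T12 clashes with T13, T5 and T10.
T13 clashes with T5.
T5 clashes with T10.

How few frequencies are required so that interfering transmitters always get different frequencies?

T11, T12, T13, T5 are mutually in conflict, so at least 4 frequencies are needed.
4 frequencies suffice: frequency 1 → {T5}; frequency 2 → {T12}; frequency 3 → {T11, T10}; frequency 4 → {T13}. No two conflicting transmitters share a frequency.

4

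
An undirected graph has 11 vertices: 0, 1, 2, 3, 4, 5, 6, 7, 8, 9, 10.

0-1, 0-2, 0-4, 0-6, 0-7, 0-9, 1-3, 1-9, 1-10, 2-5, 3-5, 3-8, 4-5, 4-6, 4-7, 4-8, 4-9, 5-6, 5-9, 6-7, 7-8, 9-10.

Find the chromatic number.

4

0, 4, 6, 7 form a clique, so at least 4 colors are needed.
4 colors suffice: color a → {1, 2, 4}; color b → {0, 5, 8, 10}; color c → {3, 6, 9}; color d → {7}. No two adjacent vertices share a color.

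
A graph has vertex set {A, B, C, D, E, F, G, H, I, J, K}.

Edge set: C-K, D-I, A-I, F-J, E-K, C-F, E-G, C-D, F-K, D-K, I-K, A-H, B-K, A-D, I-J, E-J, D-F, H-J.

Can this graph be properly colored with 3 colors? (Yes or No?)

C, D, F, K are mutually adjacent (a clique of size 4), so at least 4 colors are needed.
So 3 colors are not enough.

No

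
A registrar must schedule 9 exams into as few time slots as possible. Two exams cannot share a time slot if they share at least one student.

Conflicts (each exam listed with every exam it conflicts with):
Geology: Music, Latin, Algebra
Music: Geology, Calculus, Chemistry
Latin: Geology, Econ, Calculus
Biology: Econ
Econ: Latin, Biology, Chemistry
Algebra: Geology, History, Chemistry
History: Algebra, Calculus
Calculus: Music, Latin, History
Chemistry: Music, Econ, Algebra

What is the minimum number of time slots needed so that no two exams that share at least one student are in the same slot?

3

The cycle Calculus-Latin-Econ-Chemistry-Music-Calculus has odd length 5, so it cannot be 2-colored; at least 3 time slots are needed.
A valid assignment using 3 time slots: Geology=3, Music=2, Latin=2, Biology=2, Econ=1, Algebra=1, History=2, Calculus=1, Chemistry=3. No two conflicting exams share a time slot.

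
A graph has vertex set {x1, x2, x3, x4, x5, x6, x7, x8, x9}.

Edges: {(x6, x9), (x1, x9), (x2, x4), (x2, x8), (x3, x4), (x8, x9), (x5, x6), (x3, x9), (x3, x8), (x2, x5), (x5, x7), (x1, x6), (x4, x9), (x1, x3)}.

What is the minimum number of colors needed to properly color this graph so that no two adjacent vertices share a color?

x1, x6, x9 are pairwise adjacent, so at least 3 colors are needed.
A valid assignment using 3 colors: x1=3, x2=2, x3=2, x4=3, x5=1, x6=2, x7=2, x8=3, x9=1. Every edge joins two different colors.

3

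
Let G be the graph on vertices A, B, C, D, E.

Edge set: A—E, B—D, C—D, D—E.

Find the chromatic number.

B and D are adjacent, so at least 2 colors are needed.
2 colors suffice: color red → {A, D}; color blue → {B, C, E}. Each edge has distinct colors on its endpoints.

2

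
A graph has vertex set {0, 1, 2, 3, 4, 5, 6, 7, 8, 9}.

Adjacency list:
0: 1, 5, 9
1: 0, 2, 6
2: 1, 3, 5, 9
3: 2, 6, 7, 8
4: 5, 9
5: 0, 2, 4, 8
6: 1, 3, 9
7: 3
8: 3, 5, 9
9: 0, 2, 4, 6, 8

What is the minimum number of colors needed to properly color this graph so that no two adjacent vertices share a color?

2

2 and 3 are adjacent, so at least 2 colors are needed.
2 colors suffice: color red → {1, 3, 5, 9}; color blue → {0, 2, 4, 6, 7, 8}. Each edge has distinct colors on its endpoints.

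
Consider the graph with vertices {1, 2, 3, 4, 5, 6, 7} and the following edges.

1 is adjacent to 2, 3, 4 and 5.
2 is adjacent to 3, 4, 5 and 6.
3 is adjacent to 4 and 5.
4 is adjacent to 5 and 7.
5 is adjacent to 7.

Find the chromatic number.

5

1, 2, 3, 4, 5 are mutually adjacent (a clique of size 5), so at least 5 colors are needed.
5 colors suffice: color a → {5, 6}; color b → {4}; color c → {2, 7}; color d → {1}; color e → {3}. No two adjacent vertices share a color.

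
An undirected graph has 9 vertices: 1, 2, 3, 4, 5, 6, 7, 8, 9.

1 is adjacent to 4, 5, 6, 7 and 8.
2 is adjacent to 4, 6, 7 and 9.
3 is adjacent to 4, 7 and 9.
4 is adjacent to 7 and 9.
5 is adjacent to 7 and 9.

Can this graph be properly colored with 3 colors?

The chromatic number is 3. 1, 5, 7 form a triangle, so at least 3 colors are needed.
3 colors suffice: color red → {4, 5, 6, 8}; color blue → {1, 2, 3}; color green → {7, 9}.
That is already a proper 3-coloring.

Yes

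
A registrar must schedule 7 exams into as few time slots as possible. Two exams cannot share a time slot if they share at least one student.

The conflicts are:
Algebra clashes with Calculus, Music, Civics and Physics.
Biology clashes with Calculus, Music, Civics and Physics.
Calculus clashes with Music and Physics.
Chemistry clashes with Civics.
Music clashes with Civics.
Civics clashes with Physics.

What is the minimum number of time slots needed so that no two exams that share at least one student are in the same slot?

3

Biology, Calculus, Physics all conflict with each other, so at least 3 time slots are needed.
3 time slots suffice: time slot 1 → {Calculus, Civics}; time slot 2 → {Chemistry, Music, Physics}; time slot 3 → {Algebra, Biology}. No two conflicting exams share a time slot.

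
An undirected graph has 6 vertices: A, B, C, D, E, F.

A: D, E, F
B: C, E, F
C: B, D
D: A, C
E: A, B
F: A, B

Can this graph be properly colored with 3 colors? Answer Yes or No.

Yes

The chromatic number is 3. The cycle C-D-A-F-B-C has odd length 5, so it cannot be 2-colored; at least 3 colors are needed.
A valid assignment using 3 colors: A=red, B=red, C=green, D=blue, E=blue, F=blue.
That is already a proper 3-coloring.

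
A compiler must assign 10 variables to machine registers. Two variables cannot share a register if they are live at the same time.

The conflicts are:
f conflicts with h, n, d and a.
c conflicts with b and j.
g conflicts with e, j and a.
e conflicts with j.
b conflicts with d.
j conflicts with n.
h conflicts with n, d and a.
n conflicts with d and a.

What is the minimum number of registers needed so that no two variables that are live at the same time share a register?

4

f, h, n, d pairwise conflict, so at least 4 registers are needed.
4 registers suffice: register 1 → {g, b, n}; register 2 → {j, d, a}; register 3 → {f, c, e}; register 4 → {h}. No two conflicting variables share a register.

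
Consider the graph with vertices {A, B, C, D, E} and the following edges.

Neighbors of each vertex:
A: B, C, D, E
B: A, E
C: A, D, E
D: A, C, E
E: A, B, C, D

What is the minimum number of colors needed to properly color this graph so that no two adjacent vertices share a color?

A, C, D, E are mutually adjacent (a clique of size 4), so at least 4 colors are needed.
A valid assignment using 4 colors: A=2, B=3, C=4, D=3, E=1. Each edge has distinct colors on its endpoints.

4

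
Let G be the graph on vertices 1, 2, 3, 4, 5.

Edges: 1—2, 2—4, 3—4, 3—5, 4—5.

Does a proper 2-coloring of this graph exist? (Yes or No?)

3, 4, 5 form a triangle, so at least 3 colors are needed.
So 2 colors are not enough.

No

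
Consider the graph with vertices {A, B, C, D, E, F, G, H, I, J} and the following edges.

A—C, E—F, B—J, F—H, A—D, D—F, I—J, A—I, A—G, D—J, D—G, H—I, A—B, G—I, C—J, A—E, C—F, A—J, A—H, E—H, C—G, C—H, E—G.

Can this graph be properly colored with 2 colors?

No

C, F, H form a triangle, so at least 3 colors are needed.
So 2 colors are not enough.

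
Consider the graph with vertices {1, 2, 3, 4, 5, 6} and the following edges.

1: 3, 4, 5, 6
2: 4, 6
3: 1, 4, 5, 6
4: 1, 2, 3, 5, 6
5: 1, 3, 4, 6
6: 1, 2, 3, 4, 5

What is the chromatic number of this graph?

1, 3, 4, 5, 6 form a clique, so at least 5 colors are needed.
5 colors suffice: color red → {6}; color blue → {4}; color green → {2, 5}; color yellow → {1}; color purple → {3}. Each edge has distinct colors on its endpoints.

5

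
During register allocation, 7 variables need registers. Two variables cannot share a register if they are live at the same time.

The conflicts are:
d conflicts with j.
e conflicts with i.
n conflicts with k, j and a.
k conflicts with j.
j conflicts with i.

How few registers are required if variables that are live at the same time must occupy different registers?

n, k, j are mutually in conflict, so at least 3 registers are needed.
3 registers suffice: register 1 → {e, j, a}; register 2 → {d, n, i}; register 3 → {k}. No two conflicting variables share a register.

3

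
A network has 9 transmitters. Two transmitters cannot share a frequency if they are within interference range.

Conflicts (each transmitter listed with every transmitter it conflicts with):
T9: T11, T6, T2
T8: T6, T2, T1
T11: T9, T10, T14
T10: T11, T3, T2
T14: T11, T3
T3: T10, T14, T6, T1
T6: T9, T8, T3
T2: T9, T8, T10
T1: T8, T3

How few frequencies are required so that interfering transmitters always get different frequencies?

The cycle T6-T9-T2-T10-T3-T6 has odd length 5, so it cannot be 2-colored; at least 3 frequencies are needed.
3 frequencies suffice: frequency 1 → {T11, T3, T2}; frequency 2 → {T9, T8, T10, T14}; frequency 3 → {T6, T1}. No two conflicting transmitters share a frequency.

3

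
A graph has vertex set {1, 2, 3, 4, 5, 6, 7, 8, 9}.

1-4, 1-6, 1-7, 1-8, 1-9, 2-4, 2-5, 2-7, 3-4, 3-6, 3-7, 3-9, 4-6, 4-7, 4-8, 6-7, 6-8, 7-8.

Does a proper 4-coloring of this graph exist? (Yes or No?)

No

1, 4, 6, 7, 8 are mutually adjacent (a clique of size 5), so at least 5 colors are needed.
So 4 colors are not enough.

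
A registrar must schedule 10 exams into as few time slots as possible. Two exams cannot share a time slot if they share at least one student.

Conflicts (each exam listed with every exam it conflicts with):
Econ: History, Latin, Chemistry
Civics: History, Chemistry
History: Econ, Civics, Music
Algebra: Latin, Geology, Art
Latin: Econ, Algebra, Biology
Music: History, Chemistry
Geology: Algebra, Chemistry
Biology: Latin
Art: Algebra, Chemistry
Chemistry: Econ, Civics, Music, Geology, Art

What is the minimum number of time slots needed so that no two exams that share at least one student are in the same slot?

3

The cycle Algebra-Art-Chemistry-Econ-Latin-Algebra has odd length 5, so it cannot be 2-colored; at least 3 time slots are needed.
3 time slots suffice: Econ=2, Civics=2, History=1, Algebra=1, Latin=3, Music=2, Geology=2, Biology=1, Art=2, Chemistry=1. Each listed conflict is separated.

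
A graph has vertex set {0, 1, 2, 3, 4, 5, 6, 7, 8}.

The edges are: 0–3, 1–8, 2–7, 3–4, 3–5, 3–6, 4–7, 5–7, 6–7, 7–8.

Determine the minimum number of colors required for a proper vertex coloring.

2

5 and 7 are adjacent, so at least 2 colors are needed.
2 colors suffice: color red → {1, 3, 7}; color blue → {0, 2, 4, 5, 6, 8}. No two adjacent vertices share a color.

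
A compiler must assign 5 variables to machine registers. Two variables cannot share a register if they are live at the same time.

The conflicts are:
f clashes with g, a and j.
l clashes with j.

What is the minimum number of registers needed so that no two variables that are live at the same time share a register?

f and g conflict, so at least 2 registers are needed.
2 registers suffice: register 1 → {f, l}; register 2 → {g, a, j}. No two conflicting variables share a register.

2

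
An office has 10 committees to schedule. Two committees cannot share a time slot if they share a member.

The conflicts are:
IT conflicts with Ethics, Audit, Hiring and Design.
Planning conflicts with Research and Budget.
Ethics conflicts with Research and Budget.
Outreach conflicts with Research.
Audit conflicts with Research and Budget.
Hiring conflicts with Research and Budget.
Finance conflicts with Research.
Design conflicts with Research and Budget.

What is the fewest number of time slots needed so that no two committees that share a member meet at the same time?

2

Planning and Research conflict, so at least 2 time slots are needed.
2 time slots suffice: time slot 1 → {IT, Research, Budget}; time slot 2 → {Planning, Ethics, Outreach, Audit, Hiring, Finance, Design}. No two conflicting committees share a time slot.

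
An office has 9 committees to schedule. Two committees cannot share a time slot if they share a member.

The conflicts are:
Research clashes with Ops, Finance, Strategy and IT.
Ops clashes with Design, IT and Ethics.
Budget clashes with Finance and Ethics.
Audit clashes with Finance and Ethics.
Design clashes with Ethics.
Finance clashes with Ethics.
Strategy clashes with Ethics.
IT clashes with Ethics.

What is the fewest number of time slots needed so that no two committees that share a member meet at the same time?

Audit, Finance, Ethics all conflict with each other, so at least 3 time slots are needed.
3 time slots suffice: time slot 1 → {Research, Ethics}; time slot 2 → {Ops, Finance, Strategy}; time slot 3 → {Budget, Audit, Design, IT}. Each listed conflict is separated.

3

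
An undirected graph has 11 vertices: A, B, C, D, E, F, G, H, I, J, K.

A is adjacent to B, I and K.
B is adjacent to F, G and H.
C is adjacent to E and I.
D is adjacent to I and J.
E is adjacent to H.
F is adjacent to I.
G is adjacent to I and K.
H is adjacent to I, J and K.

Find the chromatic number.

2

C and E are adjacent, so at least 2 colors are needed.
One proper 2-coloring: A=blue, B=red, C=blue, D=blue, E=red, F=blue, G=blue, H=blue, I=red, J=red, K=red. No two adjacent vertices share a color.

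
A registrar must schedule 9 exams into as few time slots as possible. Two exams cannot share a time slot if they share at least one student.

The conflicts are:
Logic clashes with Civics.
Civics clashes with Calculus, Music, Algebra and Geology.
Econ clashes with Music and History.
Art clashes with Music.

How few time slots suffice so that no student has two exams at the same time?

Civics and Music conflict, so at least 2 time slots are needed.
2 time slots suffice: Logic=2, Civics=1, Calculus=2, Econ=1, Art=1, Music=2, Algebra=2, History=2, Geology=2. Every pair that conflicts lands in different time slots.

2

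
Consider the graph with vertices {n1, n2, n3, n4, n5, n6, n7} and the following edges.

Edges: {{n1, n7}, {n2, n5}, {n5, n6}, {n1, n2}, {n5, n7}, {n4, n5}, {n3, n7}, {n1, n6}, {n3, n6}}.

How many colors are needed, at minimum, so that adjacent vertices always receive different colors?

n3 and n6 are adjacent, so at least 2 colors are needed.
2 colors suffice: color red → {n1, n3, n5}; color blue → {n2, n4, n6, n7}. No two adjacent vertices share a color.

2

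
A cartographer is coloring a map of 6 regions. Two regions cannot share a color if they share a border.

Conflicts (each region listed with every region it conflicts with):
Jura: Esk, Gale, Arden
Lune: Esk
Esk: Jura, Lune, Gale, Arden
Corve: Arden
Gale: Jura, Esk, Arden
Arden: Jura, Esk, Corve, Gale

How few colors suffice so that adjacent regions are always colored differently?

Jura, Esk, Gale, Arden are mutually in conflict, so at least 4 colors are needed.
4 colors suffice: color 1 → {Lune, Arden}; color 2 → {Esk, Corve}; color 3 → {Jura}; color 4 → {Gale}. Every pair that conflicts lands in different colors.

4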